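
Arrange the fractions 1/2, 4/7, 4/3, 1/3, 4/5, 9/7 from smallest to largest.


Convert to decimal for comparison:
  1/2 = 0.5
  4/7 = 0.5714
  4/3 = 1.3333
  1/3 = 0.3333
  4/5 = 0.8
  9/7 = 1.2857
Decimals in increasing order: 0.3333 < 0.5 < 0.5714 < 0.8 < 1.2857 < 1.3333
Writing each back as its fraction gives the sorted order.
Final answer: 1/3, 1/2, 4/7, 4/5, 9/7, 4/3


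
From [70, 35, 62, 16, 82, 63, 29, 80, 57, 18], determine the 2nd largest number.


Sort descending: [82, 80, 70, 63, 62, 57, 35, 29, 18, 16]
The 2nd element (1-indexed) is at index 1.
Value = 80
Final answer: 80


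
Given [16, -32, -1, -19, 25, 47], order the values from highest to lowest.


Original list: [16, -32, -1, -19, 25, 47]
Repeatedly take the largest remaining element:
  Remaining [16, -32, -1, -19, 25, 47] -> largest is 47
  Remaining [16, -32, -1, -19, 25] -> largest is 25
  Remaining [16, -32, -1, -19] -> largest is 16
  Remaining [-32, -1, -19] -> largest is -1
  Remaining [-32, -19] -> largest is -19
  Remaining [-32] -> largest is -32
Collecting the picks in order gives the descending list.
Final answer: [47, 25, 16, -1, -19, -32]


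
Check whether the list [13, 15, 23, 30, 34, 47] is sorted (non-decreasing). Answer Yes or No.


Check consecutive pairs:
  13 <= 15? True
  15 <= 23? True
  23 <= 30? True
  30 <= 34? True
  34 <= 47? True
Every consecutive pair is in order, so the list is non-decreasing.
Final answer: Yes


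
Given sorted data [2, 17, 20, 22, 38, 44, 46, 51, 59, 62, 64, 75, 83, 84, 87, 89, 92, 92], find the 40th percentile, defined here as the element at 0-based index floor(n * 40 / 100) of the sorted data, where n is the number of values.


The dataset has n = 18 elements.
Index = floor(18 * 40 / 100) = floor(720 / 100) = floor(7.2) = 7
Counting from index 0 in the sorted data, the element at index 7 is 51.
Final answer: 51


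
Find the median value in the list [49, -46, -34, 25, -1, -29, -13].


First, sort the list: [-46, -34, -29, -13, -1, 25, 49]
The list has 7 elements (odd count).
The middle index is 3 (0-based), and the element there is -13.
Final answer: -13


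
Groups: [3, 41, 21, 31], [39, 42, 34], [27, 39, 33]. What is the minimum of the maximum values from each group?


Find max of each group:
  Group 1: [3, 41, 21, 31] -> max = 41
  Group 2: [39, 42, 34] -> max = 42
  Group 3: [27, 39, 33] -> max = 39
Maxes: [41, 42, 39]
Minimum of maxes = 39
Final answer: 39


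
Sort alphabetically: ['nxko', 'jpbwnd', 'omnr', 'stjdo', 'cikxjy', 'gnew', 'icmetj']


Compare strings character by character (the first differing letter decides):
  'cikxjy' < 'gnew' since 'c' < 'g' at position 1
  'gnew' < 'icmetj' since 'g' < 'i' at position 1
  'icmetj' < 'jpbwnd' since 'i' < 'j' at position 1
  'jpbwnd' < 'nxko' since 'j' < 'n' at position 1
  'nxko' < 'omnr' since 'n' < 'o' at position 1
  'omnr' < 'stjdo' since 'o' < 's' at position 1
Chaining these comparisons gives the alphabetical order.
Final answer: ['cikxjy', 'gnew', 'icmetj', 'jpbwnd', 'nxko', 'omnr', 'stjdo']


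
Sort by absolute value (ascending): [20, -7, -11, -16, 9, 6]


Compute absolute values:
  |20| = 20
  |-7| = 7
  |-11| = 11
  |-16| = 16
  |9| = 9
  |6| = 6
Absolute values in increasing order: 6 < 7 < 9 < 11 < 16 < 20
Listing the original numbers in that order gives the answer.
Final answer: [6, -7, 9, -11, -16, 20]


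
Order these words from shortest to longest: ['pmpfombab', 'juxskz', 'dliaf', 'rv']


Compute lengths:
  'pmpfombab' has length 9
  'juxskz' has length 6
  'dliaf' has length 5
  'rv' has length 2
Lengths in increasing order: 2 < 5 < 6 < 9
Listing the words in that order gives the answer.
Final answer: ['rv', 'dliaf', 'juxskz', 'pmpfombab']


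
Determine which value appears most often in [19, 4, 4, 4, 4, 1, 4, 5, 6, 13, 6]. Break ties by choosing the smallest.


Count the frequency of each value:
  1 appears 1 time(s)
  4 appears 5 time(s)
  5 appears 1 time(s)
  6 appears 2 time(s)
  13 appears 1 time(s)
  19 appears 1 time(s)
Maximum frequency is 5.
Only 4 reaches that frequency, so it is the mode.
Final answer: 4


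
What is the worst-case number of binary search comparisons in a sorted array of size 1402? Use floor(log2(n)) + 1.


Binary search halves the search space each step.
Maximum comparisons = floor(log2(1402)) + 1
log2(1402) = 10.4533
floor(log2(1402)) = 10, so 10 + 1 = 11
Final answer: 11


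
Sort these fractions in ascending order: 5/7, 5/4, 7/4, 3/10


Convert to decimal for comparison:
  5/7 = 0.7143
  5/4 = 1.25
  7/4 = 1.75
  3/10 = 0.3
Decimals in increasing order: 0.3 < 0.7143 < 1.25 < 1.75
Writing each back as its fraction gives the sorted order.
Final answer: 3/10, 5/7, 5/4, 7/4


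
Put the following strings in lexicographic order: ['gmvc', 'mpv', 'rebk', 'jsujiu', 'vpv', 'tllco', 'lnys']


Compare strings character by character (the first differing letter decides):
  'gmvc' < 'jsujiu' since 'g' < 'j' at position 1
  'jsujiu' < 'lnys' since 'j' < 'l' at position 1
  'lnys' < 'mpv' since 'l' < 'm' at position 1
  'mpv' < 'rebk' since 'm' < 'r' at position 1
  'rebk' < 'tllco' since 'r' < 't' at position 1
  'tllco' < 'vpv' since 't' < 'v' at position 1
Chaining these comparisons gives the alphabetical order.
Final answer: ['gmvc', 'jsujiu', 'lnys', 'mpv', 'rebk', 'tllco', 'vpv']


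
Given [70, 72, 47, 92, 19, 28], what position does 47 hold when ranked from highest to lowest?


Sort descending: [92, 72, 70, 47, 28, 19]
Find 47 in the sorted list.
47 is at position 4.
Final answer: 4


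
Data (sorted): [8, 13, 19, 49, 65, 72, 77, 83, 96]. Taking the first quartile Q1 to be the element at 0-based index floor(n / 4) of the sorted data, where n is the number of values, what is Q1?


The list has n = 9 elements.
Q1 index = floor(9 / 4) = floor(2.25) = 2
Counting from index 0 in the sorted data, the element at index 2 is 19.
Final answer: 19


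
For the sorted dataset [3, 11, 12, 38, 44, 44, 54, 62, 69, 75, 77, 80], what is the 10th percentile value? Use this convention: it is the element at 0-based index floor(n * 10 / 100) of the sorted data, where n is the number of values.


The dataset has n = 12 elements.
Index = floor(12 * 10 / 100) = floor(120 / 100) = floor(1.2) = 1
Counting from index 0 in the sorted data, the element at index 1 is 11.
Final answer: 11


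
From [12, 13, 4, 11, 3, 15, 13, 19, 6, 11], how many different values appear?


List all unique values:
Distinct values: [3, 4, 6, 11, 12, 13, 15, 19]
Count = 8
Final answer: 8


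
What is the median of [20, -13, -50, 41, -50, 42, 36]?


First, sort the list: [-50, -50, -13, 20, 36, 41, 42]
The list has 7 elements (odd count).
The middle index is 3 (0-based), and the element there is 20.
Final answer: 20


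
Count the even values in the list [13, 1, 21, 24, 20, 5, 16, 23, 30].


Check each element:
  13 is odd
  1 is odd
  21 is odd
  24 is even
  20 is even
  5 is odd
  16 is even
  23 is odd
  30 is even
Evens: [24, 20, 16, 30]
Count of evens = 4
Final answer: 4


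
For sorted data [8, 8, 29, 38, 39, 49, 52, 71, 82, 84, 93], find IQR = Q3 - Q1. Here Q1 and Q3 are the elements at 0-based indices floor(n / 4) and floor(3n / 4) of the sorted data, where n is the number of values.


The data has n = 11 elements.
Q1 index = floor(11 / 4) = floor(2.75) = 2; Q3 index = floor(3 * 11 / 4) = floor(8.25) = 8
Q1 = element at index 2 = 29
Q3 = element at index 8 = 82
IQR = 82 - 29 = 53
Final answer: 53


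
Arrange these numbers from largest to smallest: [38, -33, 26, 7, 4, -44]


Original list: [38, -33, 26, 7, 4, -44]
Repeatedly take the largest remaining element:
  Remaining [38, -33, 26, 7, 4, -44] -> largest is 38
  Remaining [-33, 26, 7, 4, -44] -> largest is 26
  Remaining [-33, 7, 4, -44] -> largest is 7
  Remaining [-33, 4, -44] -> largest is 4
  Remaining [-33, -44] -> largest is -33
  Remaining [-44] -> largest is -44
Collecting the picks in order gives the descending list.
Final answer: [38, 26, 7, 4, -33, -44]


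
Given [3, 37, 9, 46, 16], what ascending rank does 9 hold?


Sort ascending: [3, 9, 16, 37, 46]
Find 9 in the sorted list.
9 is at position 2 (1-indexed).
Final answer: 2


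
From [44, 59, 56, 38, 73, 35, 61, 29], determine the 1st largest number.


Sort descending: [73, 61, 59, 56, 44, 38, 35, 29]
The 1st element (1-indexed) is at index 0.
Value = 73
Final answer: 73


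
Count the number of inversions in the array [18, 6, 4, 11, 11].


For each element, count the later elements that are smaller than it:
  18 (index 0): smaller elements after it = [6, 4, 11, 11] -> 4
  6 (index 1): smaller elements after it = [4] -> 1
  4 (index 2): smaller elements after it = [] -> 0
  11 (index 3): smaller elements after it = [] -> 0
Total inversions = 4 + 1 + 0 + 0 = 5
Final answer: 5


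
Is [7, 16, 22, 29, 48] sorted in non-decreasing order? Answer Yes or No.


Check consecutive pairs:
  7 <= 16? True
  16 <= 22? True
  22 <= 29? True
  29 <= 48? True
Every consecutive pair is in order, so the list is non-decreasing.
Final answer: Yes


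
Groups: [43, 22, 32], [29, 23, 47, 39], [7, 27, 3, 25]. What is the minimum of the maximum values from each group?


Find max of each group:
  Group 1: [43, 22, 32] -> max = 43
  Group 2: [29, 23, 47, 39] -> max = 47
  Group 3: [7, 27, 3, 25] -> max = 27
Maxes: [43, 47, 27]
Minimum of maxes = 27
Final answer: 27


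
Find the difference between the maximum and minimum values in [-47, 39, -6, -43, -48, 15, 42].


Maximum value: 42
Minimum value: -48
Range = 42 - (-48) = 90
Final answer: 90


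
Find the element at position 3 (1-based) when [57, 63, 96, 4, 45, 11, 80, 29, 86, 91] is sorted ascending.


Sort ascending: [4, 11, 29, 45, 57, 63, 80, 86, 91, 96]
The 3rd element (1-indexed) is at index 2.
Value = 29
Final answer: 29


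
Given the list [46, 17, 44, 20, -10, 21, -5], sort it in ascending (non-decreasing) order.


Original list: [46, 17, 44, 20, -10, 21, -5]
Repeatedly take the smallest remaining element:
  Remaining [46, 17, 44, 20, -10, 21, -5] -> smallest is -10
  Remaining [46, 17, 44, 20, 21, -5] -> smallest is -5
  Remaining [46, 17, 44, 20, 21] -> smallest is 17
  Remaining [46, 44, 20, 21] -> smallest is 20
  Remaining [46, 44, 21] -> smallest is 21
  Remaining [46, 44] -> smallest is 44
  Remaining [46] -> smallest is 46
Collecting the picks in order gives the sorted list.
Final answer: [-10, -5, 17, 20, 21, 44, 46]


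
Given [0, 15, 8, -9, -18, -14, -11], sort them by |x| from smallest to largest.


Compute absolute values:
  |0| = 0
  |15| = 15
  |8| = 8
  |-9| = 9
  |-18| = 18
  |-14| = 14
  |-11| = 11
Absolute values in increasing order: 0 < 8 < 9 < 11 < 14 < 15 < 18
Listing the original numbers in that order gives the answer.
Final answer: [0, 8, -9, -11, -14, 15, -18]


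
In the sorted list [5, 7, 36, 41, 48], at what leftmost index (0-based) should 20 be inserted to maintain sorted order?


List is sorted: [5, 7, 36, 41, 48]
We need the leftmost position where 20 can be inserted, i.e. the first index whose element is >= 20 (or the end of the list if none is).
Binary search with low=0, high=5 (0-based indices):
  low=0, high=5, mid=2: a[2]=36 >= 20, so high = 2
  low=0, high=2, mid=1: a[1]=7 < 20, so low = 2
Now low = high = 2, so the insertion index is 2.
Final answer: 2


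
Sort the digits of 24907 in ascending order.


The number 24907 has digits: 2, 4, 9, 0, 7
Sorted: 0, 2, 4, 7, 9
Joining the sorted digits gives the result.
Final answer: 02479


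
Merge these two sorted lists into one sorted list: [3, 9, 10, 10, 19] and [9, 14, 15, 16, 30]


List A: [3, 9, 10, 10, 19]
List B: [9, 14, 15, 16, 30]
Repeatedly compare the front elements and take the smaller:
  3 vs 9 -> take 3
  9 vs 9 -> take 9
  10 vs 9 -> take 9
  10 vs 14 -> take 10
  10 vs 14 -> take 10
  19 vs 14 -> take 14
  19 vs 15 -> take 15
  19 vs 16 -> take 16
  19 vs 30 -> take 19
  A is exhausted; append the rest of B: [30]
Final answer: [3, 9, 9, 10, 10, 14, 15, 16, 19, 30]


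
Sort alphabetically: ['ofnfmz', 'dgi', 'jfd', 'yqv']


Compare strings character by character (the first differing letter decides):
  'dgi' < 'jfd' since 'd' < 'j' at position 1
  'jfd' < 'ofnfmz' since 'j' < 'o' at position 1
  'ofnfmz' < 'yqv' since 'o' < 'y' at position 1
Chaining these comparisons gives the alphabetical order.
Final answer: ['dgi', 'jfd', 'ofnfmz', 'yqv']


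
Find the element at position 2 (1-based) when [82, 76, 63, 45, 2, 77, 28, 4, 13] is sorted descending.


Sort descending: [82, 77, 76, 63, 45, 28, 13, 4, 2]
The 2nd element (1-indexed) is at index 1.
Value = 77
Final answer: 77


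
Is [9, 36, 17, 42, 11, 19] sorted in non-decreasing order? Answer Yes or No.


Check consecutive pairs:
  9 <= 36? True
  36 <= 17? False
  17 <= 42? True
  42 <= 11? False
  11 <= 19? True
2 consecutive pair(s) are out of order, so the list is not sorted.
Final answer: No


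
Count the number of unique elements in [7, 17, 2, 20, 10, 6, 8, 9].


List all unique values:
Distinct values: [2, 6, 7, 8, 9, 10, 17, 20]
Count = 8
Final answer: 8


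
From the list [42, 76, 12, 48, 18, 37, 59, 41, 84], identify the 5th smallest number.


Sort ascending: [12, 18, 37, 41, 42, 48, 59, 76, 84]
The 5th element (1-indexed) is at index 4.
Value = 42
Final answer: 42


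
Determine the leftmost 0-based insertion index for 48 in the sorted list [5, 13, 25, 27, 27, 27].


List is sorted: [5, 13, 25, 27, 27, 27]
We need the leftmost position where 48 can be inserted, i.e. the first index whose element is >= 48 (or the end of the list if none is).
Binary search with low=0, high=6 (0-based indices):
  low=0, high=6, mid=3: a[3]=27 < 48, so low = 4
  low=4, high=6, mid=5: a[5]=27 < 48, so low = 6
Now low = high = 6, so the insertion index is 6.
Final answer: 6


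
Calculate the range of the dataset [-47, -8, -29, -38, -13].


Maximum value: -8
Minimum value: -47
Range = -8 - (-47) = 39
Final answer: 39


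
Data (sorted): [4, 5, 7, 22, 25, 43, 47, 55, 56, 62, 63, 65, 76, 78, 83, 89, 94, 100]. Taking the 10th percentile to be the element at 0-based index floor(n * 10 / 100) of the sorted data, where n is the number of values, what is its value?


The dataset has n = 18 elements.
Index = floor(18 * 10 / 100) = floor(180 / 100) = floor(1.8) = 1
Counting from index 0 in the sorted data, the element at index 1 is 5.
Final answer: 5


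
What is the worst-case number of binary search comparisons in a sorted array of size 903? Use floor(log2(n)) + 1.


Binary search halves the search space each step.
Maximum comparisons = floor(log2(903)) + 1
log2(903) = 9.8186
floor(log2(903)) = 9, so 9 + 1 = 10
Final answer: 10


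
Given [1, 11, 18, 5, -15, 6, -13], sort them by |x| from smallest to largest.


Compute absolute values:
  |1| = 1
  |11| = 11
  |18| = 18
  |5| = 5
  |-15| = 15
  |6| = 6
  |-13| = 13
Absolute values in increasing order: 1 < 5 < 6 < 11 < 13 < 15 < 18
Listing the original numbers in that order gives the answer.
Final answer: [1, 5, 6, 11, -13, -15, 18]


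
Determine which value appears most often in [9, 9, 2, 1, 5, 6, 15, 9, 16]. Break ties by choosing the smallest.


Count the frequency of each value:
  1 appears 1 time(s)
  2 appears 1 time(s)
  5 appears 1 time(s)
  6 appears 1 time(s)
  9 appears 3 time(s)
  15 appears 1 time(s)
  16 appears 1 time(s)
Maximum frequency is 3.
Only 9 reaches that frequency, so it is the mode.
Final answer: 9


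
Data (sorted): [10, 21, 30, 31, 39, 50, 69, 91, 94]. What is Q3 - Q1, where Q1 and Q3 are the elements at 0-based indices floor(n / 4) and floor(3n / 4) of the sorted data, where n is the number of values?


The data has n = 9 elements.
Q1 index = floor(9 / 4) = floor(2.25) = 2; Q3 index = floor(3 * 9 / 4) = floor(6.75) = 6
Q1 = element at index 2 = 30
Q3 = element at index 6 = 69
IQR = 69 - 30 = 39
Final answer: 39


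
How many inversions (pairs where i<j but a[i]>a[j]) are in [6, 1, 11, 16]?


For each element, count the later elements that are smaller than it:
  6 (index 0): smaller elements after it = [1] -> 1
  1 (index 1): smaller elements after it = [] -> 0
  11 (index 2): smaller elements after it = [] -> 0
Total inversions = 1 + 0 + 0 = 1
Final answer: 1


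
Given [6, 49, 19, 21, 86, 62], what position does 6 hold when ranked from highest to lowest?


Sort descending: [86, 62, 49, 21, 19, 6]
Find 6 in the sorted list.
6 is at position 6.
Final answer: 6


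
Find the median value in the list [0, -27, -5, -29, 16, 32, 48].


First, sort the list: [-29, -27, -5, 0, 16, 32, 48]
The list has 7 elements (odd count).
The middle index is 3 (0-based), and the element there is 0.
Final answer: 0


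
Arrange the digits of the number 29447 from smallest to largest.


The number 29447 has digits: 2, 9, 4, 4, 7
Sorted: 2, 4, 4, 7, 9
Joining the sorted digits gives the result.
Final answer: 24479


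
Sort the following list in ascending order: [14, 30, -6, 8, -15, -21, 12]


Original list: [14, 30, -6, 8, -15, -21, 12]
Repeatedly take the smallest remaining element:
  Remaining [14, 30, -6, 8, -15, -21, 12] -> smallest is -21
  Remaining [14, 30, -6, 8, -15, 12] -> smallest is -15
  Remaining [14, 30, -6, 8, 12] -> smallest is -6
  Remaining [14, 30, 8, 12] -> smallest is 8
  Remaining [14, 30, 12] -> smallest is 12
  Remaining [14, 30] -> smallest is 14
  Remaining [30] -> smallest is 30
Collecting the picks in order gives the sorted list.
Final answer: [-21, -15, -6, 8, 12, 14, 30]


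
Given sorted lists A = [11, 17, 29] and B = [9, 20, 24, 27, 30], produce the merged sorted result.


List A: [11, 17, 29]
List B: [9, 20, 24, 27, 30]
Repeatedly compare the front elements and take the smaller:
  11 vs 9 -> take 9
  11 vs 20 -> take 11
  17 vs 20 -> take 17
  29 vs 20 -> take 20
  29 vs 24 -> take 24
  29 vs 27 -> take 27
  29 vs 30 -> take 29
  A is exhausted; append the rest of B: [30]
Final answer: [9, 11, 17, 20, 24, 27, 29, 30]


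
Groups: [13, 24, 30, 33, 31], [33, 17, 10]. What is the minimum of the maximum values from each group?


Find max of each group:
  Group 1: [13, 24, 30, 33, 31] -> max = 33
  Group 2: [33, 17, 10] -> max = 33
Maxes: [33, 33]
Minimum of maxes = 33
Final answer: 33


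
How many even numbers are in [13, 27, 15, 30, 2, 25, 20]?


Check each element:
  13 is odd
  27 is odd
  15 is odd
  30 is even
  2 is even
  25 is odd
  20 is even
Evens: [30, 2, 20]
Count of evens = 3
Final answer: 3


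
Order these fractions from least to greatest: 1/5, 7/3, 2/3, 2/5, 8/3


Convert to decimal for comparison:
  1/5 = 0.2
  7/3 = 2.3333
  2/3 = 0.6667
  2/5 = 0.4
  8/3 = 2.6667
Decimals in increasing order: 0.2 < 0.4 < 0.6667 < 2.3333 < 2.6667
Writing each back as its fraction gives the sorted order.
Final answer: 1/5, 2/5, 2/3, 7/3, 8/3


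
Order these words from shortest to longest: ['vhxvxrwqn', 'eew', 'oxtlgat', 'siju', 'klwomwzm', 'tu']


Compute lengths:
  'vhxvxrwqn' has length 9
  'eew' has length 3
  'oxtlgat' has length 7
  'siju' has length 4
  'klwomwzm' has length 8
  'tu' has length 2
Lengths in increasing order: 2 < 3 < 4 < 7 < 8 < 9
Listing the words in that order gives the answer.
Final answer: ['tu', 'eew', 'siju', 'oxtlgat', 'klwomwzm', 'vhxvxrwqn']


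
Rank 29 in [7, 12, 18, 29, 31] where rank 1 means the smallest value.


Sort ascending: [7, 12, 18, 29, 31]
Find 29 in the sorted list.
29 is at position 4 (1-indexed).
Final answer: 4


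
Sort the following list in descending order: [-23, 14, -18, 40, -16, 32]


Original list: [-23, 14, -18, 40, -16, 32]
Repeatedly take the largest remaining element:
  Remaining [-23, 14, -18, 40, -16, 32] -> largest is 40
  Remaining [-23, 14, -18, -16, 32] -> largest is 32
  Remaining [-23, 14, -18, -16] -> largest is 14
  Remaining [-23, -18, -16] -> largest is -16
  Remaining [-23, -18] -> largest is -18
  Remaining [-23] -> largest is -23
Collecting the picks in order gives the descending list.
Final answer: [40, 32, 14, -16, -18, -23]


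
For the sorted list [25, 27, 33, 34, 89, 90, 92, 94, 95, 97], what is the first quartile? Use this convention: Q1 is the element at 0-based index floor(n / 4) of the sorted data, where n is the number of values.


The list has n = 10 elements.
Q1 index = floor(10 / 4) = floor(2.5) = 2
Counting from index 0 in the sorted data, the element at index 2 is 33.
Final answer: 33


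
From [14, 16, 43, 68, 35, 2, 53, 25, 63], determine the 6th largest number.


Sort descending: [68, 63, 53, 43, 35, 25, 16, 14, 2]
The 6th element (1-indexed) is at index 5.
Value = 25
Final answer: 25


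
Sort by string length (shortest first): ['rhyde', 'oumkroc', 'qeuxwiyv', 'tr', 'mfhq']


Compute lengths:
  'rhyde' has length 5
  'oumkroc' has length 7
  'qeuxwiyv' has length 8
  'tr' has length 2
  'mfhq' has length 4
Lengths in increasing order: 2 < 4 < 5 < 7 < 8
Listing the words in that order gives the answer.
Final answer: ['tr', 'mfhq', 'rhyde', 'oumkroc', 'qeuxwiyv']


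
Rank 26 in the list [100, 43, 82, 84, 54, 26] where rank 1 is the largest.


Sort descending: [100, 84, 82, 54, 43, 26]
Find 26 in the sorted list.
26 is at position 6.
Final answer: 6


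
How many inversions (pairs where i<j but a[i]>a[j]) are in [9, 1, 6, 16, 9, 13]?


For each element, count the later elements that are smaller than it:
  9 (index 0): smaller elements after it = [1, 6] -> 2
  1 (index 1): smaller elements after it = [] -> 0
  6 (index 2): smaller elements after it = [] -> 0
  16 (index 3): smaller elements after it = [9, 13] -> 2
  9 (index 4): smaller elements after it = [] -> 0
Total inversions = 2 + 0 + 0 + 2 + 0 = 4
Final answer: 4


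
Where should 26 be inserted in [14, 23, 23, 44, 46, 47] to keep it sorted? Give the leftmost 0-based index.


List is sorted: [14, 23, 23, 44, 46, 47]
We need the leftmost position where 26 can be inserted, i.e. the first index whose element is >= 26 (or the end of the list if none is).
Binary search with low=0, high=6 (0-based indices):
  low=0, high=6, mid=3: a[3]=44 >= 26, so high = 3
  low=0, high=3, mid=1: a[1]=23 < 26, so low = 2
  low=2, high=3, mid=2: a[2]=23 < 26, so low = 3
Now low = high = 3, so the insertion index is 3.
Final answer: 3


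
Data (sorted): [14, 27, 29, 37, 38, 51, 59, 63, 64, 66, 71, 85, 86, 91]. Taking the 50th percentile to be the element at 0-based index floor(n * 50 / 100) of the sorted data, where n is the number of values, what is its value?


The dataset has n = 14 elements.
Index = floor(14 * 50 / 100) = floor(700 / 100) = floor(7) = 7
Counting from index 0 in the sorted data, the element at index 7 is 63.
Final answer: 63


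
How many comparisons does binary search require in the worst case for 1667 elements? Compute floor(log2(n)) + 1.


Binary search halves the search space each step.
Maximum comparisons = floor(log2(1667)) + 1
log2(1667) = 10.703
floor(log2(1667)) = 10, so 10 + 1 = 11
Final answer: 11


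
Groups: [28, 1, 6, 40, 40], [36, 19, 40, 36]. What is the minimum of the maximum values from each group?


Find max of each group:
  Group 1: [28, 1, 6, 40, 40] -> max = 40
  Group 2: [36, 19, 40, 36] -> max = 40
Maxes: [40, 40]
Minimum of maxes = 40
Final answer: 40


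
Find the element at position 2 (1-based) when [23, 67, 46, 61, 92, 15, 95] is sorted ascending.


Sort ascending: [15, 23, 46, 61, 67, 92, 95]
The 2nd element (1-indexed) is at index 1.
Value = 23
Final answer: 23


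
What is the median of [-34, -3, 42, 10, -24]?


First, sort the list: [-34, -24, -3, 10, 42]
The list has 5 elements (odd count).
The middle index is 2 (0-based), and the element there is -3.
Final answer: -3


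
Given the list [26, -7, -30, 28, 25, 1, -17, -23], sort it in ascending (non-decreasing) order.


Original list: [26, -7, -30, 28, 25, 1, -17, -23]
Repeatedly take the smallest remaining element:
  Remaining [26, -7, -30, 28, 25, 1, -17, -23] -> smallest is -30
  Remaining [26, -7, 28, 25, 1, -17, -23] -> smallest is -23
  Remaining [26, -7, 28, 25, 1, -17] -> smallest is -17
  Remaining [26, -7, 28, 25, 1] -> smallest is -7
  Remaining [26, 28, 25, 1] -> smallest is 1
  Remaining [26, 28, 25] -> smallest is 25
  Remaining [26, 28] -> smallest is 26
  Remaining [28] -> smallest is 28
Collecting the picks in order gives the sorted list.
Final answer: [-30, -23, -17, -7, 1, 25, 26, 28]


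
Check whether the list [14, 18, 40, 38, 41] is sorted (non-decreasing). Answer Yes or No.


Check consecutive pairs:
  14 <= 18? True
  18 <= 40? True
  40 <= 38? False
  38 <= 41? True
1 consecutive pair(s) are out of order, so the list is not sorted.
Final answer: No


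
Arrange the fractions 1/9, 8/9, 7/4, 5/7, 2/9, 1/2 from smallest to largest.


Convert to decimal for comparison:
  1/9 = 0.1111
  8/9 = 0.8889
  7/4 = 1.75
  5/7 = 0.7143
  2/9 = 0.2222
  1/2 = 0.5
Decimals in increasing order: 0.1111 < 0.2222 < 0.5 < 0.7143 < 0.8889 < 1.75
Writing each back as its fraction gives the sorted order.
Final answer: 1/9, 2/9, 1/2, 5/7, 8/9, 7/4


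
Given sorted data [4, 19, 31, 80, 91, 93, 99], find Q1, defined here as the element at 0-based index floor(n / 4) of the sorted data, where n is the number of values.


The list has n = 7 elements.
Q1 index = floor(7 / 4) = floor(1.75) = 1
Counting from index 0 in the sorted data, the element at index 1 is 19.
Final answer: 19


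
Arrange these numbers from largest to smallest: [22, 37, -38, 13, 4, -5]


Original list: [22, 37, -38, 13, 4, -5]
Repeatedly take the largest remaining element:
  Remaining [22, 37, -38, 13, 4, -5] -> largest is 37
  Remaining [22, -38, 13, 4, -5] -> largest is 22
  Remaining [-38, 13, 4, -5] -> largest is 13
  Remaining [-38, 4, -5] -> largest is 4
  Remaining [-38, -5] -> largest is -5
  Remaining [-38] -> largest is -38
Collecting the picks in order gives the descending list.
Final answer: [37, 22, 13, 4, -5, -38]


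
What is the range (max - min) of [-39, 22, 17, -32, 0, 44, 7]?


Maximum value: 44
Minimum value: -39
Range = 44 - (-39) = 83
Final answer: 83


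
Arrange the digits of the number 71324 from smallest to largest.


The number 71324 has digits: 7, 1, 3, 2, 4
Sorted: 1, 2, 3, 4, 7
Joining the sorted digits gives the result.
Final answer: 12347


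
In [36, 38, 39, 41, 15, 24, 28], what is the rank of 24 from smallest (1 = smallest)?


Sort ascending: [15, 24, 28, 36, 38, 39, 41]
Find 24 in the sorted list.
24 is at position 2 (1-indexed).
Final answer: 2


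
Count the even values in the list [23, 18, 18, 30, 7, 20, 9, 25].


Check each element:
  23 is odd
  18 is even
  18 is even
  30 is even
  7 is odd
  20 is even
  9 is odd
  25 is odd
Evens: [18, 18, 30, 20]
Count of evens = 4
Final answer: 4


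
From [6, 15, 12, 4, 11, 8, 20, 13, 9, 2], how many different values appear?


List all unique values:
Distinct values: [2, 4, 6, 8, 9, 11, 12, 13, 15, 20]
Count = 10
Final answer: 10


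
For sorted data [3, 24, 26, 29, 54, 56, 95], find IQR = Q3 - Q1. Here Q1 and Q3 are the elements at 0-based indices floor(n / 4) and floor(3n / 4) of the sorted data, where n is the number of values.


The data has n = 7 elements.
Q1 index = floor(7 / 4) = floor(1.75) = 1; Q3 index = floor(3 * 7 / 4) = floor(5.25) = 5
Q1 = element at index 1 = 24
Q3 = element at index 5 = 56
IQR = 56 - 24 = 32
Final answer: 32


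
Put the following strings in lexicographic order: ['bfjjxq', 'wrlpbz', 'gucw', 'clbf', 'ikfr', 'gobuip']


Compare strings character by character (the first differing letter decides):
  'bfjjxq' < 'clbf' since 'b' < 'c' at position 1
  'clbf' < 'gobuip' since 'c' < 'g' at position 1
  'gobuip' < 'gucw' since 'o' < 'u' at position 2
  'gucw' < 'ikfr' since 'g' < 'i' at position 1
  'ikfr' < 'wrlpbz' since 'i' < 'w' at position 1
Chaining these comparisons gives the alphabetical order.
Final answer: ['bfjjxq', 'clbf', 'gobuip', 'gucw', 'ikfr', 'wrlpbz']


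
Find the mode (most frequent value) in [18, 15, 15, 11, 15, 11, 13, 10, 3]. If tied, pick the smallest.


Count the frequency of each value:
  3 appears 1 time(s)
  10 appears 1 time(s)
  11 appears 2 time(s)
  13 appears 1 time(s)
  15 appears 3 time(s)
  18 appears 1 time(s)
Maximum frequency is 3.
Only 15 reaches that frequency, so it is the mode.
Final answer: 15


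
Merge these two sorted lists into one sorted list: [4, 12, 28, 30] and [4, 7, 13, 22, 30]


List A: [4, 12, 28, 30]
List B: [4, 7, 13, 22, 30]
Repeatedly compare the front elements and take the smaller:
  4 vs 4 -> take 4
  12 vs 4 -> take 4
  12 vs 7 -> take 7
  12 vs 13 -> take 12
  28 vs 13 -> take 13
  28 vs 22 -> take 22
  28 vs 30 -> take 28
  30 vs 30 -> take 30
  A is exhausted; append the rest of B: [30]
Final answer: [4, 4, 7, 12, 13, 22, 28, 30, 30]


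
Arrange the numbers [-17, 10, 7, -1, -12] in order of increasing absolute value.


Compute absolute values:
  |-17| = 17
  |10| = 10
  |7| = 7
  |-1| = 1
  |-12| = 12
Absolute values in increasing order: 1 < 7 < 10 < 12 < 17
Listing the original numbers in that order gives the answer.
Final answer: [-1, 7, 10, -12, -17]


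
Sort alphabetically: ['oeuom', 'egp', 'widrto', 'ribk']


Compare strings character by character (the first differing letter decides):
  'egp' < 'oeuom' since 'e' < 'o' at position 1
  'oeuom' < 'ribk' since 'o' < 'r' at position 1
  'ribk' < 'widrto' since 'r' < 'w' at position 1
Chaining these comparisons gives the alphabetical order.
Final answer: ['egp', 'oeuom', 'ribk', 'widrto']


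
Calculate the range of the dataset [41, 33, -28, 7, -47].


Maximum value: 41
Minimum value: -47
Range = 41 - (-47) = 88
Final answer: 88


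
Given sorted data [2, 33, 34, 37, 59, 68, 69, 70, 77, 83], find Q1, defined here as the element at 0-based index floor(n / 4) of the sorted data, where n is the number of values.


The list has n = 10 elements.
Q1 index = floor(10 / 4) = floor(2.5) = 2
Counting from index 0 in the sorted data, the element at index 2 is 34.
Final answer: 34


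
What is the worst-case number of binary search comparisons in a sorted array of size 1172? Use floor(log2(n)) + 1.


Binary search halves the search space each step.
Maximum comparisons = floor(log2(1172)) + 1
log2(1172) = 10.1948
floor(log2(1172)) = 10, so 10 + 1 = 11
Final answer: 11


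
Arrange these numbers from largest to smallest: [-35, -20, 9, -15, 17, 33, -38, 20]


Original list: [-35, -20, 9, -15, 17, 33, -38, 20]
Repeatedly take the largest remaining element:
  Remaining [-35, -20, 9, -15, 17, 33, -38, 20] -> largest is 33
  Remaining [-35, -20, 9, -15, 17, -38, 20] -> largest is 20
  Remaining [-35, -20, 9, -15, 17, -38] -> largest is 17
  Remaining [-35, -20, 9, -15, -38] -> largest is 9
  Remaining [-35, -20, -15, -38] -> largest is -15
  Remaining [-35, -20, -38] -> largest is -20
  Remaining [-35, -38] -> largest is -35
  Remaining [-38] -> largest is -38
Collecting the picks in order gives the descending list.
Final answer: [33, 20, 17, 9, -15, -20, -35, -38]


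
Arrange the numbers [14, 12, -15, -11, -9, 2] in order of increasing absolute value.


Compute absolute values:
  |14| = 14
  |12| = 12
  |-15| = 15
  |-11| = 11
  |-9| = 9
  |2| = 2
Absolute values in increasing order: 2 < 9 < 11 < 12 < 14 < 15
Listing the original numbers in that order gives the answer.
Final answer: [2, -9, -11, 12, 14, -15]


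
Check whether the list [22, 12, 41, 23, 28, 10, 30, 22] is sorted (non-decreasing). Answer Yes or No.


Check consecutive pairs:
  22 <= 12? False
  12 <= 41? True
  41 <= 23? False
  23 <= 28? True
  28 <= 10? False
  10 <= 30? True
  30 <= 22? False
4 consecutive pair(s) are out of order, so the list is not sorted.
Final answer: No


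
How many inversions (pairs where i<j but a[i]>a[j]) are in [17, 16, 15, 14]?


For each element, count the later elements that are smaller than it:
  17 (index 0): smaller elements after it = [16, 15, 14] -> 3
  16 (index 1): smaller elements after it = [15, 14] -> 2
  15 (index 2): smaller elements after it = [14] -> 1
Total inversions = 3 + 2 + 1 = 6
Final answer: 6


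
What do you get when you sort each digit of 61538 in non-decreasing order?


The number 61538 has digits: 6, 1, 5, 3, 8
Sorted: 1, 3, 5, 6, 8
Joining the sorted digits gives the result.
Final answer: 13568


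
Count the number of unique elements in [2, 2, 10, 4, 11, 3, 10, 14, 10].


List all unique values:
Distinct values: [2, 3, 4, 10, 11, 14]
Count = 6
Final answer: 6


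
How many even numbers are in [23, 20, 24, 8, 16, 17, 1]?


Check each element:
  23 is odd
  20 is even
  24 is even
  8 is even
  16 is even
  17 is odd
  1 is odd
Evens: [20, 24, 8, 16]
Count of evens = 4
Final answer: 4


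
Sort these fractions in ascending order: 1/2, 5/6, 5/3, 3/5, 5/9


Convert to decimal for comparison:
  1/2 = 0.5
  5/6 = 0.8333
  5/3 = 1.6667
  3/5 = 0.6
  5/9 = 0.5556
Decimals in increasing order: 0.5 < 0.5556 < 0.6 < 0.8333 < 1.6667
Writing each back as its fraction gives the sorted order.
Final answer: 1/2, 5/9, 3/5, 5/6, 5/3


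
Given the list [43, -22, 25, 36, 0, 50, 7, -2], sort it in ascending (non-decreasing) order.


Original list: [43, -22, 25, 36, 0, 50, 7, -2]
Repeatedly take the smallest remaining element:
  Remaining [43, -22, 25, 36, 0, 50, 7, -2] -> smallest is -22
  Remaining [43, 25, 36, 0, 50, 7, -2] -> smallest is -2
  Remaining [43, 25, 36, 0, 50, 7] -> smallest is 0
  Remaining [43, 25, 36, 50, 7] -> smallest is 7
  Remaining [43, 25, 36, 50] -> smallest is 25
  Remaining [43, 36, 50] -> smallest is 36
  Remaining [43, 50] -> smallest is 43
  Remaining [50] -> smallest is 50
Collecting the picks in order gives the sorted list.
Final answer: [-22, -2, 0, 7, 25, 36, 43, 50]


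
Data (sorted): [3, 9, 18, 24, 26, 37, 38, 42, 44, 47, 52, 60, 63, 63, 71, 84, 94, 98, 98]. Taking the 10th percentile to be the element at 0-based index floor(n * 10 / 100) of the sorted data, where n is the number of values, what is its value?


The dataset has n = 19 elements.
Index = floor(19 * 10 / 100) = floor(190 / 100) = floor(1.9) = 1
Counting from index 0 in the sorted data, the element at index 1 is 9.
Final answer: 9


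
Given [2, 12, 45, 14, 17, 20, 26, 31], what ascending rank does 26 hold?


Sort ascending: [2, 12, 14, 17, 20, 26, 31, 45]
Find 26 in the sorted list.
26 is at position 6 (1-indexed).
Final answer: 6


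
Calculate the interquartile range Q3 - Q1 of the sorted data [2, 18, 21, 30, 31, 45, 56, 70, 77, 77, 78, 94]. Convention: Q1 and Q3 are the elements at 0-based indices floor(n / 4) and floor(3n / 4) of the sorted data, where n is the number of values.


The data has n = 12 elements.
Q1 index = floor(12 / 4) = floor(3) = 3; Q3 index = floor(3 * 12 / 4) = floor(9) = 9
Q1 = element at index 3 = 30
Q3 = element at index 9 = 77
IQR = 77 - 30 = 47
Final answer: 47


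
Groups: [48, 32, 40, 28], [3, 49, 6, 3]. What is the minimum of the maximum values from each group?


Find max of each group:
  Group 1: [48, 32, 40, 28] -> max = 48
  Group 2: [3, 49, 6, 3] -> max = 49
Maxes: [48, 49]
Minimum of maxes = 48
Final answer: 48


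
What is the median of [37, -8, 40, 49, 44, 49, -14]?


First, sort the list: [-14, -8, 37, 40, 44, 49, 49]
The list has 7 elements (odd count).
The middle index is 3 (0-based), and the element there is 40.
Final answer: 40


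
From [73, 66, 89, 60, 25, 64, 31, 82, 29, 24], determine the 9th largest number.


Sort descending: [89, 82, 73, 66, 64, 60, 31, 29, 25, 24]
The 9th element (1-indexed) is at index 8.
Value = 25
Final answer: 25


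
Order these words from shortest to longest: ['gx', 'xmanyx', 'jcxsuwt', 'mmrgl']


Compute lengths:
  'gx' has length 2
  'xmanyx' has length 6
  'jcxsuwt' has length 7
  'mmrgl' has length 5
Lengths in increasing order: 2 < 5 < 6 < 7
Listing the words in that order gives the answer.
Final answer: ['gx', 'mmrgl', 'xmanyx', 'jcxsuwt']


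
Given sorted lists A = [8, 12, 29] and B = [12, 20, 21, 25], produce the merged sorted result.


List A: [8, 12, 29]
List B: [12, 20, 21, 25]
Repeatedly compare the front elements and take the smaller:
  8 vs 12 -> take 8
  12 vs 12 -> take 12
  29 vs 12 -> take 12
  29 vs 20 -> take 20
  29 vs 21 -> take 21
  29 vs 25 -> take 25
  B is exhausted; append the rest of A: [29]
Final answer: [8, 12, 12, 20, 21, 25, 29]


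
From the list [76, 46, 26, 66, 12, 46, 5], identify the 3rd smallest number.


Sort ascending: [5, 12, 26, 46, 46, 66, 76]
The 3rd element (1-indexed) is at index 2.
Value = 26
Final answer: 26


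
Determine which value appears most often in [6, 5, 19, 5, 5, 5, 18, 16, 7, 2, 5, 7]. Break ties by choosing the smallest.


Count the frequency of each value:
  2 appears 1 time(s)
  5 appears 5 time(s)
  6 appears 1 time(s)
  7 appears 2 time(s)
  16 appears 1 time(s)
  18 appears 1 time(s)
  19 appears 1 time(s)
Maximum frequency is 5.
Only 5 reaches that frequency, so it is the mode.
Final answer: 5


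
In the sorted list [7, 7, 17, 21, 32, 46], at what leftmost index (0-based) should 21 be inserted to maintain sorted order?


List is sorted: [7, 7, 17, 21, 32, 46]
We need the leftmost position where 21 can be inserted, i.e. the first index whose element is >= 21 (or the end of the list if none is).
Binary search with low=0, high=6 (0-based indices):
  low=0, high=6, mid=3: a[3]=21 >= 21, so high = 3
  low=0, high=3, mid=1: a[1]=7 < 21, so low = 2
  low=2, high=3, mid=2: a[2]=17 < 21, so low = 3
Now low = high = 3, so the insertion index is 3.
Final answer: 3


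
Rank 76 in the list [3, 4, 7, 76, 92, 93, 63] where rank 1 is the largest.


Sort descending: [93, 92, 76, 63, 7, 4, 3]
Find 76 in the sorted list.
76 is at position 3.
Final answer: 3


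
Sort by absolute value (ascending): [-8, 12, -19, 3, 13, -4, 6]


Compute absolute values:
  |-8| = 8
  |12| = 12
  |-19| = 19
  |3| = 3
  |13| = 13
  |-4| = 4
  |6| = 6
Absolute values in increasing order: 3 < 4 < 6 < 8 < 12 < 13 < 19
Listing the original numbers in that order gives the answer.
Final answer: [3, -4, 6, -8, 12, 13, -19]


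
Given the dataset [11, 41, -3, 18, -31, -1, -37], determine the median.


First, sort the list: [-37, -31, -3, -1, 11, 18, 41]
The list has 7 elements (odd count).
The middle index is 3 (0-based), and the element there is -1.
Final answer: -1


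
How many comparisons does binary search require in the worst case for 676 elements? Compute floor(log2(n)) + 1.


Binary search halves the search space each step.
Maximum comparisons = floor(log2(676)) + 1
log2(676) = 9.4009
floor(log2(676)) = 9, so 9 + 1 = 10
Final answer: 10


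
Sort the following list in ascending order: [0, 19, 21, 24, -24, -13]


Original list: [0, 19, 21, 24, -24, -13]
Repeatedly take the smallest remaining element:
  Remaining [0, 19, 21, 24, -24, -13] -> smallest is -24
  Remaining [0, 19, 21, 24, -13] -> smallest is -13
  Remaining [0, 19, 21, 24] -> smallest is 0
  Remaining [19, 21, 24] -> smallest is 19
  Remaining [21, 24] -> smallest is 21
  Remaining [24] -> smallest is 24
Collecting the picks in order gives the sorted list.
Final answer: [-24, -13, 0, 19, 21, 24]


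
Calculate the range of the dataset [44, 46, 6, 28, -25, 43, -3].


Maximum value: 46
Minimum value: -25
Range = 46 - (-25) = 71
Final answer: 71


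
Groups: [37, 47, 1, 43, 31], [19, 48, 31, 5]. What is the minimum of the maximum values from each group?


Find max of each group:
  Group 1: [37, 47, 1, 43, 31] -> max = 47
  Group 2: [19, 48, 31, 5] -> max = 48
Maxes: [47, 48]
Minimum of maxes = 47
Final answer: 47


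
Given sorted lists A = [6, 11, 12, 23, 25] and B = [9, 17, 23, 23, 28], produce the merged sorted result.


List A: [6, 11, 12, 23, 25]
List B: [9, 17, 23, 23, 28]
Repeatedly compare the front elements and take the smaller:
  6 vs 9 -> take 6
  11 vs 9 -> take 9
  11 vs 17 -> take 11
  12 vs 17 -> take 12
  23 vs 17 -> take 17
  23 vs 23 -> take 23
  25 vs 23 -> take 23
  25 vs 23 -> take 23
  25 vs 28 -> take 25
  A is exhausted; append the rest of B: [28]
Final answer: [6, 9, 11, 12, 17, 23, 23, 23, 25, 28]
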